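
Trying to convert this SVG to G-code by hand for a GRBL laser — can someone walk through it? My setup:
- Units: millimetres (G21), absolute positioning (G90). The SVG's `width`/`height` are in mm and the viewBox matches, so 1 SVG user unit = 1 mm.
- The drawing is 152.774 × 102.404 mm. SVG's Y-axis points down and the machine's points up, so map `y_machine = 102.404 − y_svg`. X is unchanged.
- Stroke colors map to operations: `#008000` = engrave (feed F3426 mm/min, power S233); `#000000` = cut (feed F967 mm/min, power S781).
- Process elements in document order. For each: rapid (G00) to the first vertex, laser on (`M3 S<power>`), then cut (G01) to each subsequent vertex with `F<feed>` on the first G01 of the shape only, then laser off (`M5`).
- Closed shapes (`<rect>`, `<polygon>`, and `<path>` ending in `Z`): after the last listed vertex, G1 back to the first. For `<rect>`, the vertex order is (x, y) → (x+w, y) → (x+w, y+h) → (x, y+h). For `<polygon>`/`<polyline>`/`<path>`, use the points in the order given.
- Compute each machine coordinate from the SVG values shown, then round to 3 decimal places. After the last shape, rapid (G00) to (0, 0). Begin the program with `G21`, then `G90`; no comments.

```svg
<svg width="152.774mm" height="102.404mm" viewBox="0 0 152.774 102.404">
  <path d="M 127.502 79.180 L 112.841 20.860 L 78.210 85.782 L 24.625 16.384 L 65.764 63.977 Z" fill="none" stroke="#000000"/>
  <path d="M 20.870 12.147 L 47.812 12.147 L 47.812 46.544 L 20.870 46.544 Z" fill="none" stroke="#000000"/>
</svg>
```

G21
G90
G00 X127.502 Y23.224
M3 S781
G01 X112.841 Y81.544 F967
G01 X78.210 Y16.622
G01 X24.625 Y86.020
G01 X65.764 Y38.427
G01 X127.502 Y23.224
M5
G00 X20.870 Y90.257
M3 S781
G01 X47.812 Y90.257 F967
G01 X47.812 Y55.860
G01 X20.870 Y55.860
G01 X20.870 Y90.257
M5
G00 X0.000 Y0.000

viewBox `0 0 152.774 102.404` with mm width/height → 1 unit = 1 mm. Flip: y_m = 102.404 − y_svg.

**Shape 1** — `<path>` closed polygon, stroke `#000000` → cut (S781, F967). Machine vertices: (127.502,23.224) → (112.841,81.544) → (78.210,16.622) → (24.625,86.020) → (65.764,38.427) → (127.502,23.224). Closed: final G1 returns to the first vertex.

**Shape 2** — `<path>` rectangle, stroke `#000000` → cut (S781, F967). Machine vertices: (20.870,90.257) → (47.812,90.257) → (47.812,55.860) → (20.870,55.860) → (20.870,90.257). Closed: final G1 returns to the first vertex.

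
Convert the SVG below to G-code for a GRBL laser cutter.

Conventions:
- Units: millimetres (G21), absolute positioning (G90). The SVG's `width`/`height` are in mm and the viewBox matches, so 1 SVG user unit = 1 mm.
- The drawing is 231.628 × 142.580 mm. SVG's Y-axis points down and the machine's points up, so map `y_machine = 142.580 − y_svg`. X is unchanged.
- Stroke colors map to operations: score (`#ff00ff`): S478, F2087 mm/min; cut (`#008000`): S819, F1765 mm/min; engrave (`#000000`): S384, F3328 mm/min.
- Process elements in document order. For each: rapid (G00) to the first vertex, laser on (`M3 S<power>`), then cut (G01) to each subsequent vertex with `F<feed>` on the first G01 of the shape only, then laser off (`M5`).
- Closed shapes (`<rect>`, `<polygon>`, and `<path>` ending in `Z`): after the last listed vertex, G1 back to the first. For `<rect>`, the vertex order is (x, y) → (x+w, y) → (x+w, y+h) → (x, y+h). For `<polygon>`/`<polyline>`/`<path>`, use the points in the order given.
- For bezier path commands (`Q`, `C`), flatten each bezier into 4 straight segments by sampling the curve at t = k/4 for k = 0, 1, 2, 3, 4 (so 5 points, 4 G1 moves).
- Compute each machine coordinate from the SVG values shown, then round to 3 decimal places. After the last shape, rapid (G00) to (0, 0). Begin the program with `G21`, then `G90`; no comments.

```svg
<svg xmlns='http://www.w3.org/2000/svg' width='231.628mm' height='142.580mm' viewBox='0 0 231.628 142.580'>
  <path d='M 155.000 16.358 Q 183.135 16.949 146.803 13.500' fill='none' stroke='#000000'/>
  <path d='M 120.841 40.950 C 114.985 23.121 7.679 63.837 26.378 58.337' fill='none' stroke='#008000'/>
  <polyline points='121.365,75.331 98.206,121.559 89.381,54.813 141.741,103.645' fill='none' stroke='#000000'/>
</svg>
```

G21
G90
G00 X155.000 Y126.222
M3 S384
G01 X165.038 Y126.179 F3328
G01 X167.018 Y126.641
G01 X160.940 Y127.608
G01 X146.803 Y129.080
M5
G00 X120.841 Y101.630
M3 S819
G01 X100.981 Y105.661 F1765
G01 X64.401 Y97.560
G01 X32.426 Y87.147
G01 X26.378 Y84.243
M5
G00 X121.365 Y67.249
M3 S384
G01 X98.206 Y21.021 F3328
G01 X89.381 Y87.767
G01 X141.741 Y38.935
M5
G00 X0.000 Y0.000

viewBox `0 0 231.628 142.580` with mm width/height → 1 unit = 1 mm. Flip: y_m = 142.580 − y_svg.

**Shape 1** — `<path>` quadratic bezier, stroke `#000000` → engrave (S384, F3328). Control points (SVG): P0=(155.000,16.358), P1=(183.135,16.949), P2=(146.803,13.500); sampled at t=k/4. Machine vertices: (155.000,126.222) → (165.038,126.179) → (167.018,126.641) → (160.940,127.608) → (146.803,129.080). Open path.

**Shape 2** — `<path>` cubic bezier, stroke `#008000` → cut (S819, F1765). Control points (SVG): P0=(120.841,40.950), P1=(114.985,23.121), P2=(7.679,63.837), P3=(26.378,58.337); sampled at t=k/4. Machine vertices: (120.841,101.630) → (100.981,105.661) → (64.401,97.560) → (32.426,87.147) → (26.378,84.243). Open path.

**Shape 3** — `<polyline>` open polyline, stroke `#000000` → engrave (S384, F3328). Machine vertices: (121.365,67.249) → (98.206,21.021) → (89.381,87.767) → (141.741,38.935). Open path.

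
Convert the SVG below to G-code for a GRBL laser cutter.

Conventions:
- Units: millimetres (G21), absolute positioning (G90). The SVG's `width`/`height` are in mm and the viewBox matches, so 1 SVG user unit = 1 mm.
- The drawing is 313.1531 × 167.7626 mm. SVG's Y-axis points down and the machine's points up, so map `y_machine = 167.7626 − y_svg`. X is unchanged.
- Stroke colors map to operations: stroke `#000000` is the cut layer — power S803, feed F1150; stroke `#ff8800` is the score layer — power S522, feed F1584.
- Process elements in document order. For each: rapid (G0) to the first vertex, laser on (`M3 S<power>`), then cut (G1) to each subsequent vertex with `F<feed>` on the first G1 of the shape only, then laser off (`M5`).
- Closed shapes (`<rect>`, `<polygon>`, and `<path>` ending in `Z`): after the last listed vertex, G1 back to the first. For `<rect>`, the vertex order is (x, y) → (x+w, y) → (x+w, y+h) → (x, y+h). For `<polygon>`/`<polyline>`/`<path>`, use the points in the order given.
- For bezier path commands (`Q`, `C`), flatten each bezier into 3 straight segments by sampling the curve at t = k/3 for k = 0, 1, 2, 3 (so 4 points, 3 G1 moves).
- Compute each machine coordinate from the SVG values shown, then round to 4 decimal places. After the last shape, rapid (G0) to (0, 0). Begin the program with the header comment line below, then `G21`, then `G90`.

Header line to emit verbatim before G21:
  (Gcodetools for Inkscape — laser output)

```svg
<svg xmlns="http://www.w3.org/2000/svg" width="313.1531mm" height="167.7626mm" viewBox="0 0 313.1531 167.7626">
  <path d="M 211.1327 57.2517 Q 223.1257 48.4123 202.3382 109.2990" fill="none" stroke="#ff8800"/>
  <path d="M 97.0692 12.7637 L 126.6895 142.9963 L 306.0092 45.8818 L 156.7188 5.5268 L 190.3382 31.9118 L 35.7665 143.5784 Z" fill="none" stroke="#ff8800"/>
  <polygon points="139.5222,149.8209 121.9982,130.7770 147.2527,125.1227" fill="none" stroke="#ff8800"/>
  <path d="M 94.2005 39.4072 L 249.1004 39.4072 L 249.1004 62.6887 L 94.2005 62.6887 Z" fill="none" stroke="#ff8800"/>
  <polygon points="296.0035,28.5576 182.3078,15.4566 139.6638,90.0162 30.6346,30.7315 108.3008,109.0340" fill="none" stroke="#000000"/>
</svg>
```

viewBox `0 0 313.1531 167.7626` with mm width/height → 1 unit = 1 mm. Flip: y_m = 167.7626 − y_svg.

**Shape 1** — `<path>` quadratic bezier, stroke `#ff8800` → score (S522, F1584). Control points (SVG): P0=(211.1327,57.2517), P1=(223.1257,48.4123), P2=(202.3382,109.2990); sampled at t=k/3. Machine vertices: (211.1327,110.5109) → (215.4858,108.6565) → (212.5543,91.3074) → (202.3382,58.4636). Open path.

**Shape 2** — `<path>` closed polygon, stroke `#ff8800` → score (S522, F1584). Machine vertices: (97.0692,154.9989) → (126.6895,24.7663) → (306.0092,121.8808) → (156.7188,162.2358) → (190.3382,135.8508) → (35.7665,24.1842) → (97.0692,154.9989). Closed: final G1 returns to the first vertex.

**Shape 3** — `<polygon>` regular polygon, stroke `#ff8800` → score (S522, F1584). Machine vertices: (139.5222,17.9417) → (121.9982,36.9856) → (147.2527,42.6399) → (139.5222,17.9417). Closed: final G1 returns to the first vertex.

**Shape 4** — `<path>` rectangle, stroke `#ff8800` → score (S522, F1584). Machine vertices: (94.2005,128.3554) → (249.1004,128.3554) → (249.1004,105.0739) → (94.2005,105.0739) → (94.2005,128.3554). Closed: final G1 returns to the first vertex.

**Shape 5** — `<polygon>` closed polygon, stroke `#000000` → cut (S803, F1150). Machine vertices: (296.0035,139.2050) → (182.3078,152.3060) → (139.6638,77.7464) → (30.6346,137.0311) → (108.3008,58.7286) → (296.0035,139.2050). Closed: final G1 returns to the first vertex.

(Gcodetools for Inkscape — laser output)
G21
G90
G0 X211.1327 Y110.5109
M3 S522
G1 X215.4858 Y108.6565 F1584
G1 X212.5543 Y91.3074
G1 X202.3382 Y58.4636
M5
G0 X97.0692 Y154.9989
M3 S522
G1 X126.6895 Y24.7663 F1584
G1 X306.0092 Y121.8808
G1 X156.7188 Y162.2358
G1 X190.3382 Y135.8508
G1 X35.7665 Y24.1842
G1 X97.0692 Y154.9989
M5
G0 X139.5222 Y17.9417
M3 S522
G1 X121.9982 Y36.9856 F1584
G1 X147.2527 Y42.6399
G1 X139.5222 Y17.9417
M5
G0 X94.2005 Y128.3554
M3 S522
G1 X249.1004 Y128.3554 F1584
G1 X249.1004 Y105.0739
G1 X94.2005 Y105.0739
G1 X94.2005 Y128.3554
M5
G0 X296.0035 Y139.2050
M3 S803
G1 X182.3078 Y152.3060 F1150
G1 X139.6638 Y77.7464
G1 X30.6346 Y137.0311
G1 X108.3008 Y58.7286
G1 X296.0035 Y139.2050
M5
G0 X0.0000 Y0.0000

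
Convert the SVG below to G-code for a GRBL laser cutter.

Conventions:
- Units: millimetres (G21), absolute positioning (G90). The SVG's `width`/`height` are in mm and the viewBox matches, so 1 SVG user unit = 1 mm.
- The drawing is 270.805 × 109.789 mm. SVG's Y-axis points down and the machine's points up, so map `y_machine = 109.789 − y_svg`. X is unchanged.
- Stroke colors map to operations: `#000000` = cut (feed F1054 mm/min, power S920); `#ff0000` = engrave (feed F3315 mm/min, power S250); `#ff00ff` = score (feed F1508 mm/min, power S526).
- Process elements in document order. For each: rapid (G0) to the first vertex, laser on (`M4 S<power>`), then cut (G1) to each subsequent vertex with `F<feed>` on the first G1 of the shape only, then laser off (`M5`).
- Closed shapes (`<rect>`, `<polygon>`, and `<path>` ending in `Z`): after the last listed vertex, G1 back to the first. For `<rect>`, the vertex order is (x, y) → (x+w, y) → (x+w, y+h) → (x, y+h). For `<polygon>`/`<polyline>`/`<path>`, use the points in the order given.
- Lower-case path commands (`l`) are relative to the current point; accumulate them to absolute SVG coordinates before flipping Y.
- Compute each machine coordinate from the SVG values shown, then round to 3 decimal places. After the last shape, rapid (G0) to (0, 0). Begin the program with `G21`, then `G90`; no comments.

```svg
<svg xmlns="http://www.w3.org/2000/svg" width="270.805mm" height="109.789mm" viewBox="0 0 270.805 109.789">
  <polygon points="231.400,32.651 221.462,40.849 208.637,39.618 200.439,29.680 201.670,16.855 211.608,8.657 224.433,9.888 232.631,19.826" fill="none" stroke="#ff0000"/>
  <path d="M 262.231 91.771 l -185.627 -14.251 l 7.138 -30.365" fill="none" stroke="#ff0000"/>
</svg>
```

G21
G90
G0 X231.400 Y77.138
M4 S250
G1 X221.462 Y68.940 F3315
G1 X208.637 Y70.171
G1 X200.439 Y80.109
G1 X201.670 Y92.934
G1 X211.608 Y101.132
G1 X224.433 Y99.901
G1 X232.631 Y89.963
G1 X231.400 Y77.138
M5
G0 X262.231 Y18.018
M4 S250
G1 X76.604 Y32.269 F3315
G1 X83.742 Y62.634
M5
G0 X0.000 Y0.000

viewBox `0 0 270.805 109.789` with mm width/height → 1 unit = 1 mm. Flip: y_m = 109.789 − y_svg.

**Shape 1** — `<polygon>` regular polygon, stroke `#ff0000` → engrave (S250, F3315). Machine vertices: (231.400,77.138) → (221.462,68.940) → (208.637,70.171) → (200.439,80.109) → (201.670,92.934) → (211.608,101.132) → (224.433,99.901) → (232.631,89.963) → (231.400,77.138). Closed: final G1 returns to the first vertex.

**Shape 2** — `<path>` open polyline, stroke `#ff0000` → engrave (S250, F3315). Machine vertices: (262.231,18.018) → (76.604,32.269) → (83.742,62.634). Open path.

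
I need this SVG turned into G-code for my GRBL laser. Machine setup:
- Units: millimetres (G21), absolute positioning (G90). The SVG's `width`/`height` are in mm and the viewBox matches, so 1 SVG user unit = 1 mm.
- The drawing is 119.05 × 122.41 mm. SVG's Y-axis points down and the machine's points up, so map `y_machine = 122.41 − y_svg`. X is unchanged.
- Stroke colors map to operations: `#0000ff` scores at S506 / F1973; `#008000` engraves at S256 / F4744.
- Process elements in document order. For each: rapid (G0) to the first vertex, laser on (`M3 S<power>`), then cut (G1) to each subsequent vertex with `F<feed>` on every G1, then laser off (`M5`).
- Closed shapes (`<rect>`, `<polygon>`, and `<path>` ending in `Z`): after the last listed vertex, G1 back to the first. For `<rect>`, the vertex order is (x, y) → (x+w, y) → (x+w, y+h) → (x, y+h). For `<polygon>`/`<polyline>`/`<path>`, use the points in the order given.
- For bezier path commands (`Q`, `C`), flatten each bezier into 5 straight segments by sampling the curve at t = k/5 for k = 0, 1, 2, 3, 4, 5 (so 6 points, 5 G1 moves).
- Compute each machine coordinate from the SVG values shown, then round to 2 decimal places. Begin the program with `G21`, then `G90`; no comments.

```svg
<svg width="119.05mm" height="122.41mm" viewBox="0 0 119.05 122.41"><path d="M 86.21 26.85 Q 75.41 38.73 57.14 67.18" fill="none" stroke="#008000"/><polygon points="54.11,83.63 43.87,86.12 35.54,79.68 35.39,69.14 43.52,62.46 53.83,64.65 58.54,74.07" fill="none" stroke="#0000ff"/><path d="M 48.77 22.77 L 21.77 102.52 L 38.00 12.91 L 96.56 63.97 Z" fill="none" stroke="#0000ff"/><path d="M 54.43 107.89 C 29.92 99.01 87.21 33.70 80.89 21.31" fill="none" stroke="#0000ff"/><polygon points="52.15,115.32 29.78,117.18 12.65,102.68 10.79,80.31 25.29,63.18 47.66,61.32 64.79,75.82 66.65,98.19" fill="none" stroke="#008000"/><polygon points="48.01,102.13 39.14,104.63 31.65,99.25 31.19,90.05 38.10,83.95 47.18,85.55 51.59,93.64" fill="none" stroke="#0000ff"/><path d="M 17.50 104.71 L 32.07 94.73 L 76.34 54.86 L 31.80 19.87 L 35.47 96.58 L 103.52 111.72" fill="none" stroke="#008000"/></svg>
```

1 u = 1 mm; y_m = 122.41 − y.

[1] `<path>` quadratic bezier, #008000→engrave S256 F4744: (86.21,95.56) → (81.59,90.15) → (76.37,83.40) → (70.56,75.34) → (64.15,65.95) → (57.14,55.23)

[2] `<polygon>` regular polygon, #0000ff→score S506 F1973: (54.11,38.78) → (43.87,36.29) → (35.54,42.73) → (35.39,53.27) → (43.52,59.95) → (53.83,57.76) → (58.54,48.34) → (54.11,38.78) (closed)

[3] `<path>` closed polygon, #0000ff→score S506 F1973: (48.77,99.64) → (21.77,19.89) → (38.00,109.50) → (96.56,58.44) → (48.77,99.64) (closed)

[4] `<path>` cubic bezier, #0000ff→score S506 F1973: (54.43,14.52) → (48.38,25.74) → (54.98,45.26) → (67.25,67.83) → (78.21,88.19) → (80.89,101.10)

[5] `<polygon>` regular polygon, #008000→engrave S256 F4744: (52.15,7.09) → (29.78,5.23) → (12.65,19.73) → (10.79,42.10) → (25.29,59.23) → (47.66,61.09) → (64.79,46.59) → (66.65,24.22) → (52.15,7.09) (closed)

[6] `<polygon>` regular polygon, #0000ff→score S506 F1973: (48.01,20.28) → (39.14,17.78) → (31.65,23.16) → (31.19,32.36) → (38.10,38.46) → (47.18,36.86) → (51.59,28.77) → (48.01,20.28) (closed)

[7] `<path>` open polyline, #008000→engrave S256 F4744: (17.50,17.70) → (32.07,27.68) → (76.34,67.55) → (31.80,102.54) → (35.47,25.83) → (103.52,10.69)

G21
G90
G0 X86.21 Y95.56
M3 S256
G1 X81.59 Y90.15 F4744
G1 X76.37 Y83.40 F4744
G1 X70.56 Y75.34 F4744
G1 X64.15 Y65.95 F4744
G1 X57.14 Y55.23 F4744
M5
G0 X54.11 Y38.78
M3 S506
G1 X43.87 Y36.29 F1973
G1 X35.54 Y42.73 F1973
G1 X35.39 Y53.27 F1973
G1 X43.52 Y59.95 F1973
G1 X53.83 Y57.76 F1973
G1 X58.54 Y48.34 F1973
G1 X54.11 Y38.78 F1973
M5
G0 X48.77 Y99.64
M3 S506
G1 X21.77 Y19.89 F1973
G1 X38.00 Y109.50 F1973
G1 X96.56 Y58.44 F1973
G1 X48.77 Y99.64 F1973
M5
G0 X54.43 Y14.52
M3 S506
G1 X48.38 Y25.74 F1973
G1 X54.98 Y45.26 F1973
G1 X67.25 Y67.83 F1973
G1 X78.21 Y88.19 F1973
G1 X80.89 Y101.10 F1973
M5
G0 X52.15 Y7.09
M3 S256
G1 X29.78 Y5.23 F4744
G1 X12.65 Y19.73 F4744
G1 X10.79 Y42.10 F4744
G1 X25.29 Y59.23 F4744
G1 X47.66 Y61.09 F4744
G1 X64.79 Y46.59 F4744
G1 X66.65 Y24.22 F4744
G1 X52.15 Y7.09 F4744
M5
G0 X48.01 Y20.28
M3 S506
G1 X39.14 Y17.78 F1973
G1 X31.65 Y23.16 F1973
G1 X31.19 Y32.36 F1973
G1 X38.10 Y38.46 F1973
G1 X47.18 Y36.86 F1973
G1 X51.59 Y28.77 F1973
G1 X48.01 Y20.28 F1973
M5
G0 X17.50 Y17.70
M3 S256
G1 X32.07 Y27.68 F4744
G1 X76.34 Y67.55 F4744
G1 X31.80 Y102.54 F4744
G1 X35.47 Y25.83 F4744
G1 X103.52 Y10.69 F4744
M5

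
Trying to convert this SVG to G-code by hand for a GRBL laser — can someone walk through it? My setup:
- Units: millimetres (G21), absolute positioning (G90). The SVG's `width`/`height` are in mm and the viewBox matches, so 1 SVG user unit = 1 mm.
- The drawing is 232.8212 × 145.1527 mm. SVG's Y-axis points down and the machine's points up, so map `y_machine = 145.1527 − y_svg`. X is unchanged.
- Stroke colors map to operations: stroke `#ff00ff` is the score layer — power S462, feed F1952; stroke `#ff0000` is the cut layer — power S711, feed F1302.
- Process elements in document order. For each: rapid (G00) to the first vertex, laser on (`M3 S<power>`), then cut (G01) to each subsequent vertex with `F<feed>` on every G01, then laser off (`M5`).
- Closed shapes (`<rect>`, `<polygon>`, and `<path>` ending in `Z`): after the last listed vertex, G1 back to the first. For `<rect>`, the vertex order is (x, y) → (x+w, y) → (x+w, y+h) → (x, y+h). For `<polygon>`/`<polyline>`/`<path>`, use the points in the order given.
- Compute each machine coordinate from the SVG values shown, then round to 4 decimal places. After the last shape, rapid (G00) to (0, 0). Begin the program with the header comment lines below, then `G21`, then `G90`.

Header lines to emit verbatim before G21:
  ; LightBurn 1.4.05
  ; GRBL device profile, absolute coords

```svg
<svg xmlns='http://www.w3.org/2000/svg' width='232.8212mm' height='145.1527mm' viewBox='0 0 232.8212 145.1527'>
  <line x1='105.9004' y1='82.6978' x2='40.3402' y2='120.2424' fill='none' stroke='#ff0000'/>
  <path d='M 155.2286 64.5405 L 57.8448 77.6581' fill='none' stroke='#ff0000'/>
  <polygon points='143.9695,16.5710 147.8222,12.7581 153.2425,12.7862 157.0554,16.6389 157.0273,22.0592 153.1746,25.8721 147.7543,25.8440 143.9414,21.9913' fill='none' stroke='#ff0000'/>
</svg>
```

Since the viewBox matches the mm dimensions, user units are millimetres directly. The only transform is the Y-flip y_m = 145.1527 − y_svg.

Shape 1 is a line segment drawn with `<line>`. Its stroke #ff0000 means cut at S711, F1302. After flipping Y the toolpath is (105.9004,62.4549) → (40.3402,24.9103).

Shape 2 is a line segment drawn with `<path>`. Its stroke #ff0000 means cut at S711, F1302. After flipping Y the toolpath is (155.2286,80.6122) → (57.8448,67.4946).

Shape 3 is a regular polygon drawn with `<polygon>`. Its stroke #ff0000 means cut at S711, F1302. After flipping Y the toolpath is (143.9695,128.5817) → (147.8222,132.3946) → (153.2425,132.3665) → (157.0554,128.5138) → (157.0273,123.0935) → (153.1746,119.2806) → (147.7543,119.3087) → (143.9414,123.1614) → (143.9695,128.5817), returning to the start.

; LightBurn 1.4.05
; GRBL device profile, absolute coords
G21
G90
G00 X105.9004 Y62.4549
M3 S711
G01 X40.3402 Y24.9103 F1302
M5
G00 X155.2286 Y80.6122
M3 S711
G01 X57.8448 Y67.4946 F1302
M5
G00 X143.9695 Y128.5817
M3 S711
G01 X147.8222 Y132.3946 F1302
G01 X153.2425 Y132.3665 F1302
G01 X157.0554 Y128.5138 F1302
G01 X157.0273 Y123.0935 F1302
G01 X153.1746 Y119.2806 F1302
G01 X147.7543 Y119.3087 F1302
G01 X143.9414 Y123.1614 F1302
G01 X143.9695 Y128.5817 F1302
M5
G00 X0.0000 Y0.0000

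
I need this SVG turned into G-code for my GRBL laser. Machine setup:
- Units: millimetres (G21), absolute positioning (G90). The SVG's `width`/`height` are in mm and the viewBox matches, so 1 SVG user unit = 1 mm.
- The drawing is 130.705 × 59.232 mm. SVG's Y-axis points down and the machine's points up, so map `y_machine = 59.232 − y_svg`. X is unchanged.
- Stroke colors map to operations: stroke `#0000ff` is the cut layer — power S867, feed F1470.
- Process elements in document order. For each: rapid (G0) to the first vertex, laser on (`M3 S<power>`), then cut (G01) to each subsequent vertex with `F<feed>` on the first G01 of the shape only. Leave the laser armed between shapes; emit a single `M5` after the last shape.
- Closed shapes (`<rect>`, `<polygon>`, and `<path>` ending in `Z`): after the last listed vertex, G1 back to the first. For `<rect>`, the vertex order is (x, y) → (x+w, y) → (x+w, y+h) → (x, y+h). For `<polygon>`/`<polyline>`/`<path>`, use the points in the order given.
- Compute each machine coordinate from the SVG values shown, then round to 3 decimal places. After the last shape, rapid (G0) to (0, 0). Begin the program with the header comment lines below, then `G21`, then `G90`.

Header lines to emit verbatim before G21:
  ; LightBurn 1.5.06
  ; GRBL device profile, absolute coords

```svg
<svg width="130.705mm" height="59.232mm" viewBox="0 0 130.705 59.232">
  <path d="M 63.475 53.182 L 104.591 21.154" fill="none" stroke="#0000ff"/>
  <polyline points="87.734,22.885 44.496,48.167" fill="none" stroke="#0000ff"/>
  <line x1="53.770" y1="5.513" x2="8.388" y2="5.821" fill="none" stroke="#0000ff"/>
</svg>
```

; LightBurn 1.5.06
; GRBL device profile, absolute coords
G21
G90
G0 X63.475 Y6.050
M3 S867
G01 X104.591 Y38.078 F1470
G0 X87.734 Y36.347
M3 S867
G01 X44.496 Y11.065 F1470
G0 X53.770 Y53.719
M3 S867
G01 X8.388 Y53.411 F1470
M5
G0 X0.000 Y0.000

Since the viewBox matches the mm dimensions, user units are millimetres directly. The only transform is the Y-flip y_m = 59.232 − y_svg.

Shape 1 is a line segment drawn with `<path>`. Its stroke #0000ff means cut at S867, F1470. After flipping Y the toolpath is (63.475,6.050) → (104.591,38.078).

Shape 2 is a line segment drawn with `<polyline>`. Its stroke #0000ff means cut at S867, F1470. After flipping Y the toolpath is (87.734,36.347) → (44.496,11.065).

Shape 3 is a line segment drawn with `<line>`. Its stroke #0000ff means cut at S867, F1470. After flipping Y the toolpath is (53.770,53.719) → (8.388,53.411).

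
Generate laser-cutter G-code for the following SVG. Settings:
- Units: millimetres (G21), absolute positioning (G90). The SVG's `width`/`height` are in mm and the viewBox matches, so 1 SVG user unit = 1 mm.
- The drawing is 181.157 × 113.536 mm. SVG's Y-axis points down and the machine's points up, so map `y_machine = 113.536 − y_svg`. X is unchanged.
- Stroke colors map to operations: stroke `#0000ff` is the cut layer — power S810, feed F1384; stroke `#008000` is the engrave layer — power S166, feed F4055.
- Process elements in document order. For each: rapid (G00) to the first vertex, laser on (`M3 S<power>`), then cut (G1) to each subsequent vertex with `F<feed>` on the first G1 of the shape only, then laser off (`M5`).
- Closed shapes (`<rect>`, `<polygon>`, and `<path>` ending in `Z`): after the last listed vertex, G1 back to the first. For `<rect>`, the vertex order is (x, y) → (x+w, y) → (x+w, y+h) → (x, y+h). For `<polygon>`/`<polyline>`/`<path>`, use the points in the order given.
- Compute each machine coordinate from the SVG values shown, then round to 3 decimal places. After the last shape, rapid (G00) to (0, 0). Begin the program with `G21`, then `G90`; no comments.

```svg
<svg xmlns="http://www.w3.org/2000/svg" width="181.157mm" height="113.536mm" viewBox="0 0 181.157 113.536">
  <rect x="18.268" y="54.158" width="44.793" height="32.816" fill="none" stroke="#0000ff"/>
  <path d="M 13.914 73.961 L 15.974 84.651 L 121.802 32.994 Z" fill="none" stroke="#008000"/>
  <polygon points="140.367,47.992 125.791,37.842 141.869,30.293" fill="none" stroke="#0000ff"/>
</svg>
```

Since the viewBox matches the mm dimensions, user units are millimetres directly. The only transform is the Y-flip y_m = 113.536 − y_svg.

Shape 1 is a rectangle drawn with `<rect>`. Its stroke #0000ff means cut at S810, F1384. After flipping Y the toolpath is (18.268,59.378) → (63.061,59.378) → (63.061,26.562) → (18.268,26.562) → (18.268,59.378), returning to the start.

Shape 2 is a closed polygon drawn with `<path>`. Its stroke #008000 means engrave at S166, F4055. After flipping Y the toolpath is (13.914,39.575) → (15.974,28.885) → (121.802,80.542) → (13.914,39.575), returning to the start.

Shape 3 is a regular polygon drawn with `<polygon>`. Its stroke #0000ff means cut at S810, F1384. After flipping Y the toolpath is (140.367,65.544) → (125.791,75.694) → (141.869,83.243) → (140.367,65.544), returning to the start.

G21
G90
G00 X18.268 Y59.378
M3 S810
G1 X63.061 Y59.378 F1384
G1 X63.061 Y26.562
G1 X18.268 Y26.562
G1 X18.268 Y59.378
M5
G00 X13.914 Y39.575
M3 S166
G1 X15.974 Y28.885 F4055
G1 X121.802 Y80.542
G1 X13.914 Y39.575
M5
G00 X140.367 Y65.544
M3 S810
G1 X125.791 Y75.694 F1384
G1 X141.869 Y83.243
G1 X140.367 Y65.544
M5
G00 X0.000 Y0.000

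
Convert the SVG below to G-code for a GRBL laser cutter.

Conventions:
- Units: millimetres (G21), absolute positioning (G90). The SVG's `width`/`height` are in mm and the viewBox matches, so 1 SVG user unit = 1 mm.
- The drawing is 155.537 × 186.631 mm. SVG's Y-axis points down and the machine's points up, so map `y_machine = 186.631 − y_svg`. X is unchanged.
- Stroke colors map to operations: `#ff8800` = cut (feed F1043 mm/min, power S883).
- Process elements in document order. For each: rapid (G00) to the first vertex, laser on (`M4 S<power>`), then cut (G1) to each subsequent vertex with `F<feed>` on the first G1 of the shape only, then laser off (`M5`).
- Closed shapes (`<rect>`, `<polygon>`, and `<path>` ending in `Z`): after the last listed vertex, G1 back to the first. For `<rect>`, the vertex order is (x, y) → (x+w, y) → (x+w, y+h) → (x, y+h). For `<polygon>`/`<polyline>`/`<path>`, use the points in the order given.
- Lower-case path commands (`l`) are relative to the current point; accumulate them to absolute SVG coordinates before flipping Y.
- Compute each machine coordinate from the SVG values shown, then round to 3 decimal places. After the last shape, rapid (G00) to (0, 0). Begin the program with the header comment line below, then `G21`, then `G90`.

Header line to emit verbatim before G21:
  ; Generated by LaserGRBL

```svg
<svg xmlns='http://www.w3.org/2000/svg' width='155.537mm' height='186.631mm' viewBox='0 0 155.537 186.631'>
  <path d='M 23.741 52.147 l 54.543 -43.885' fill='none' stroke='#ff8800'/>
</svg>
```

; Generated by LaserGRBL
G21
G90
G00 X23.741 Y134.484
M4 S883
G1 X78.284 Y178.369 F1043
M5
G00 X0.000 Y0.000

1 u = 1 mm; y_m = 186.631 − y.

[1] `<path>` line segment, #ff8800→cut S883 F1043: (23.741,134.484) → (78.284,178.369)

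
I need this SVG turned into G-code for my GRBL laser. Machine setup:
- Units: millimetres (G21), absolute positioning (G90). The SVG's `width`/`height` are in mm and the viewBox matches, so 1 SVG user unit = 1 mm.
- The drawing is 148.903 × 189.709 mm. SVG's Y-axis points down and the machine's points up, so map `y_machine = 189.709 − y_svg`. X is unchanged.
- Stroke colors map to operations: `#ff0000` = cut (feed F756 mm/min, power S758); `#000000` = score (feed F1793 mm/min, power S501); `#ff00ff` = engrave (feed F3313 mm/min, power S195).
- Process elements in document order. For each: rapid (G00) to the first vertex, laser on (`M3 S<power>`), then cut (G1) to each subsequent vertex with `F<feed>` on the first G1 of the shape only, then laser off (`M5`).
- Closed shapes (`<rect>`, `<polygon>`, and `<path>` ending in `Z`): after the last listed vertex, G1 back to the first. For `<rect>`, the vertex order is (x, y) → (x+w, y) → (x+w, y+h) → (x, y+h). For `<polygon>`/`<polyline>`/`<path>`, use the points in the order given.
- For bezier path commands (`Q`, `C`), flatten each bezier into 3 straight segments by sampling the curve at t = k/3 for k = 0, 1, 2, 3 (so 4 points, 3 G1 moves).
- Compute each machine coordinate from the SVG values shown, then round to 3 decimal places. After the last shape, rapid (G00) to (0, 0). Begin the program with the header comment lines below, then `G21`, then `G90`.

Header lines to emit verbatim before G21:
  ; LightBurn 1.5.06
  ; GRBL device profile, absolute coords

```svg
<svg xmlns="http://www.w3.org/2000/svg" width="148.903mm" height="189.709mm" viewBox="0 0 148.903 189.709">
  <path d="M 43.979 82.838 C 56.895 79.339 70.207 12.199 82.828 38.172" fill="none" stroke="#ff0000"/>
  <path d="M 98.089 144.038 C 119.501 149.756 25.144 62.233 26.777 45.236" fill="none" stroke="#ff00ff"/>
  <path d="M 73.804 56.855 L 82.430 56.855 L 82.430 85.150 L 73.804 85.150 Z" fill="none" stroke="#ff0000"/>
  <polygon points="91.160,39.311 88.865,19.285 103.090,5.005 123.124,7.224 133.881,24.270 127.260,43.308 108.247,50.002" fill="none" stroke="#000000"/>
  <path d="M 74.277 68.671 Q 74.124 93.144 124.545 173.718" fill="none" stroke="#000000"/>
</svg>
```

; LightBurn 1.5.06
; GRBL device profile, absolute coords
G21
G90
G00 X43.979 Y106.871
M3 S758
G1 X56.987 Y125.778 F756
G1 X70.017 Y152.278
G1 X82.828 Y151.537
M5
G00 X98.089 Y45.671
M3 S195
G1 X88.754 Y64.968 F3313
G1 X49.298 Y110.033
G1 X26.777 Y144.473
M5
G00 X73.804 Y132.854
M3 S758
G1 X82.430 Y132.854 F756
G1 X82.430 Y104.559
G1 X73.804 Y104.559
G1 X73.804 Y132.854
M5
G00 X91.160 Y150.398
M3 S501
G1 X88.865 Y170.424 F1793
G1 X103.090 Y184.704
G1 X123.124 Y182.485
G1 X133.881 Y165.439
G1 X127.260 Y146.401
G1 X108.247 Y139.707
G1 X91.160 Y150.398
M5
G00 X74.277 Y121.038
M3 S501
G1 X79.794 Y98.489 F1793
G1 X96.550 Y63.474
G1 X124.545 Y15.991
M5
G00 X0.000 Y0.000

1 u = 1 mm; y_m = 189.709 − y.

[1] `<path>` cubic bezier, #ff0000→cut S758 F756: (43.979,106.871) → (56.987,125.778) → (70.017,152.278) → (82.828,151.537)

[2] `<path>` cubic bezier, #ff00ff→engrave S195 F3313: (98.089,45.671) → (88.754,64.968) → (49.298,110.033) → (26.777,144.473)

[3] `<path>` rectangle, #ff0000→cut S758 F756: (73.804,132.854) → (82.430,132.854) → (82.430,104.559) → (73.804,104.559) → (73.804,132.854) (closed)

[4] `<polygon>` regular polygon, #000000→score S501 F1793: (91.160,150.398) → (88.865,170.424) → (103.090,184.704) → (123.124,182.485) → (133.881,165.439) → (127.260,146.401) → (108.247,139.707) → (91.160,150.398) (closed)

[5] `<path>` quadratic bezier, #000000→score S501 F1793: (74.277,121.038) → (79.794,98.489) → (96.550,63.474) → (124.545,15.991)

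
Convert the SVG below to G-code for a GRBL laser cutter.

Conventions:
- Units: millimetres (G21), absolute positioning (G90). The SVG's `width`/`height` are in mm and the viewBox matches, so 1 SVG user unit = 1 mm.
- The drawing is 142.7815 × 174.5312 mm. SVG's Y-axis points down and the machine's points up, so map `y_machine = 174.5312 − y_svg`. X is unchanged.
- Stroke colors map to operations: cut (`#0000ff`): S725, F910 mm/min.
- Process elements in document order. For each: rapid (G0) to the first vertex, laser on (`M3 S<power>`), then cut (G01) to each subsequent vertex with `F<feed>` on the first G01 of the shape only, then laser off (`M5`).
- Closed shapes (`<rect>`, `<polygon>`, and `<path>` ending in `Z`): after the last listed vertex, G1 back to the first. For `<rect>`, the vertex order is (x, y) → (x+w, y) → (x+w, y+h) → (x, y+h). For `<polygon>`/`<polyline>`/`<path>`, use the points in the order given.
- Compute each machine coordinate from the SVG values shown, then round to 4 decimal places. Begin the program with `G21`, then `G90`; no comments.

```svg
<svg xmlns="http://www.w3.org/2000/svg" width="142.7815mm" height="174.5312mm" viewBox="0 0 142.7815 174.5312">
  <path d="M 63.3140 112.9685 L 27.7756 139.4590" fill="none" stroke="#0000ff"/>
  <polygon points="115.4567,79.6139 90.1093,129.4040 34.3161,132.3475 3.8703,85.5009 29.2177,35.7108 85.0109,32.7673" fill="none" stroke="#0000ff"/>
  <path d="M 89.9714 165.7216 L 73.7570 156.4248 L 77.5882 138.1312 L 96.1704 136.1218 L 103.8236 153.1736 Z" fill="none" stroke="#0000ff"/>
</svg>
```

G21
G90
G0 X63.3140 Y61.5627
M3 S725
G01 X27.7756 Y35.0722 F910
M5
G0 X115.4567 Y94.9173
M3 S725
G01 X90.1093 Y45.1272 F910
G01 X34.3161 Y42.1837
G01 X3.8703 Y89.0303
G01 X29.2177 Y138.8204
G01 X85.0109 Y141.7639
G01 X115.4567 Y94.9173
M5
G0 X89.9714 Y8.8096
M3 S725
G01 X73.7570 Y18.1064 F910
G01 X77.5882 Y36.4000
G01 X96.1704 Y38.4094
G01 X103.8236 Y21.3576
G01 X89.9714 Y8.8096
M5

Since the viewBox matches the mm dimensions, user units are millimetres directly. The only transform is the Y-flip y_m = 174.5312 − y_svg.

Shape 1 is a line segment drawn with `<path>`. Its stroke #0000ff means cut at S725, F910. After flipping Y the toolpath is (63.3140,61.5627) → (27.7756,35.0722).

Shape 2 is a regular polygon drawn with `<polygon>`. Its stroke #0000ff means cut at S725, F910. After flipping Y the toolpath is (115.4567,94.9173) → (90.1093,45.1272) → (34.3161,42.1837) → (3.8703,89.0303) → (29.2177,138.8204) → (85.0109,141.7639) → (115.4567,94.9173), returning to the start.

Shape 3 is a regular polygon drawn with `<path>`. Its stroke #0000ff means cut at S725, F910. After flipping Y the toolpath is (89.9714,8.8096) → (73.7570,18.1064) → (77.5882,36.4000) → (96.1704,38.4094) → (103.8236,21.3576) → (89.9714,8.8096), returning to the start.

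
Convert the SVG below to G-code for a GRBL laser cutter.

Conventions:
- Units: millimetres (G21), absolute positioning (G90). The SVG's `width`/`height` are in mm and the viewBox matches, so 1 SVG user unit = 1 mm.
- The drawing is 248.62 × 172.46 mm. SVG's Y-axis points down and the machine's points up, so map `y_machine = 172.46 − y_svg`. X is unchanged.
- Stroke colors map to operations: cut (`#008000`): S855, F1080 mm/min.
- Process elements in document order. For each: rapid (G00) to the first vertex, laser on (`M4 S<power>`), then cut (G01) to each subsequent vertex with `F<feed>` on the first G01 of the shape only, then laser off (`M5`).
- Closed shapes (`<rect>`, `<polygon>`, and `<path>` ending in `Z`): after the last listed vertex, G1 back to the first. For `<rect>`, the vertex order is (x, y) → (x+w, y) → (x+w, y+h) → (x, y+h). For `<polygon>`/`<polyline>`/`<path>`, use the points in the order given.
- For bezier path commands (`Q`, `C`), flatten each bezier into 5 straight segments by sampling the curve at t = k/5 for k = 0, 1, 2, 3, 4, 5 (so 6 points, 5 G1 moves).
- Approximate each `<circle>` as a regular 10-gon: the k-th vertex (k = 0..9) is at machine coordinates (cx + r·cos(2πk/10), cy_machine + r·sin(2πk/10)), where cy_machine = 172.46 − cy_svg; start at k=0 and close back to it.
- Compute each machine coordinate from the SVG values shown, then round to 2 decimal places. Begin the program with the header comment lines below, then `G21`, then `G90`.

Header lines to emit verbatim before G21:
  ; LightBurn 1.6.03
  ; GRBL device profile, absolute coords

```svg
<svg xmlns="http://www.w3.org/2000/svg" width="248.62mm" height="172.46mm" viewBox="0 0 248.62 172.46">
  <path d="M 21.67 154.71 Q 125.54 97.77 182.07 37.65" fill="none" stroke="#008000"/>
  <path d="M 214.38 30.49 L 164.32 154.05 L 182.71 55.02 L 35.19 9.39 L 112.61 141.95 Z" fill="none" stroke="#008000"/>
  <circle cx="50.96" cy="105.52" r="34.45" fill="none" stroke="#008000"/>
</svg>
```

; LightBurn 1.6.03
; GRBL device profile, absolute coords
G21
G90
G00 X21.67 Y17.75
M4 S855
G01 X61.32 Y40.65 F1080
G01 X97.19 Y63.81
G01 X129.27 Y87.22
G01 X157.56 Y110.89
G01 X182.07 Y134.81
M5
G00 X214.38 Y141.97
M4 S855
G01 X164.32 Y18.41 F1080
G01 X182.71 Y117.44
G01 X35.19 Y163.07
G01 X112.61 Y30.51
G01 X214.38 Y141.97
M5
G00 X85.41 Y66.94
M4 S855
G01 X78.83 Y87.19 F1080
G01 X61.61 Y99.70
G01 X40.31 Y99.70
G01 X23.09 Y87.19
G01 X16.51 Y66.94
G01 X23.09 Y46.69
G01 X40.31 Y34.18
G01 X61.61 Y34.18
G01 X78.83 Y46.69
G01 X85.41 Y66.94
M5

Since the viewBox matches the mm dimensions, user units are millimetres directly. The only transform is the Y-flip y_m = 172.46 − y_svg.

Shape 1 is a quadratic bezier drawn with `<path>`. Its stroke #008000 means cut at S855, F1080. After flipping Y the toolpath is (21.67,17.75) → (61.32,40.65) → (97.19,63.81) → (129.27,87.22) → (157.56,110.89) → (182.07,134.81).

Shape 2 is a closed polygon drawn with `<path>`. Its stroke #008000 means cut at S855, F1080. After flipping Y the toolpath is (214.38,141.97) → (164.32,18.41) → (182.71,117.44) → (35.19,163.07) → (112.61,30.51) → (214.38,141.97), returning to the start.

Shape 3 is a circle drawn with `<circle>`. Its stroke #008000 means cut at S855, F1080. After flipping Y the toolpath is (85.41,66.94) → (78.83,87.19) → (61.61,99.70) → (40.31,99.70) → (23.09,87.19) → (16.51,66.94) → (23.09,46.69) → (40.31,34.18) → (61.61,34.18) → (78.83,46.69) → (85.41,66.94), returning to the start.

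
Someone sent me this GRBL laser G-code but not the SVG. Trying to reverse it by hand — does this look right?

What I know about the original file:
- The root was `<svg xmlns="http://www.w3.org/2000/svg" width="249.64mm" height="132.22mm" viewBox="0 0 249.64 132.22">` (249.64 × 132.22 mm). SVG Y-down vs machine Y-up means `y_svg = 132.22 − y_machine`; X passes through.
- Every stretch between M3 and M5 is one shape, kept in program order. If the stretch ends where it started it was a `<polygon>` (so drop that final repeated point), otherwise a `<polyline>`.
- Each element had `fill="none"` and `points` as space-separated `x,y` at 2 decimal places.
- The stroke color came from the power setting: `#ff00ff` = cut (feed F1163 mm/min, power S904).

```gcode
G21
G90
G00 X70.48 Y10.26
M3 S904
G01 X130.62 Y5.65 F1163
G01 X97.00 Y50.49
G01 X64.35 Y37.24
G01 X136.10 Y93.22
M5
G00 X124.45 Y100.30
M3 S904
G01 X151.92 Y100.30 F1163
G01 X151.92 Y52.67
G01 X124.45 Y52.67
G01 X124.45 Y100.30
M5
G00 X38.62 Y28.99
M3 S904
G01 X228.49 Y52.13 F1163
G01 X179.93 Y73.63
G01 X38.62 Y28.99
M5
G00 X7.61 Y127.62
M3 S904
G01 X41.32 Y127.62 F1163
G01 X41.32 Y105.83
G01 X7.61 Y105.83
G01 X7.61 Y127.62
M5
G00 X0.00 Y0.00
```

Each laser-on run becomes one SVG element. Flip Y back into SVG space with y_svg = 132.22 − y_machine. Every run uses S904, so all elements get stroke `#ff00ff` (cut).

Run 1: The run is open, so emit a `<polyline>` with points (Y-flipped): 70.48,121.96 130.62,126.57 97.00,81.73 64.35,94.98 136.10,39.00.

Run 2: The run returns to its start, so emit a `<polygon>` with points (Y-flipped): 124.45,31.92 151.92,31.92 151.92,79.55 124.45,79.55.

Run 3: The run returns to its start, so emit a `<polygon>` with points (Y-flipped): 38.62,103.23 228.49,80.09 179.93,58.59.

Run 4: The run returns to its start, so emit a `<polygon>` with points (Y-flipped): 7.61,4.60 41.32,4.60 41.32,26.39 7.61,26.39.

<svg xmlns="http://www.w3.org/2000/svg" width="249.64mm" height="132.22mm" viewBox="0 0 249.64 132.22">
  <polyline points="70.48,121.96 130.62,126.57 97.00,81.73 64.35,94.98 136.10,39.00" fill="none" stroke="#ff00ff"/>
  <polygon points="124.45,31.92 151.92,31.92 151.92,79.55 124.45,79.55" fill="none" stroke="#ff00ff"/>
  <polygon points="38.62,103.23 228.49,80.09 179.93,58.59" fill="none" stroke="#ff00ff"/>
  <polygon points="7.61,4.60 41.32,4.60 41.32,26.39 7.61,26.39" fill="none" stroke="#ff00ff"/>
</svg>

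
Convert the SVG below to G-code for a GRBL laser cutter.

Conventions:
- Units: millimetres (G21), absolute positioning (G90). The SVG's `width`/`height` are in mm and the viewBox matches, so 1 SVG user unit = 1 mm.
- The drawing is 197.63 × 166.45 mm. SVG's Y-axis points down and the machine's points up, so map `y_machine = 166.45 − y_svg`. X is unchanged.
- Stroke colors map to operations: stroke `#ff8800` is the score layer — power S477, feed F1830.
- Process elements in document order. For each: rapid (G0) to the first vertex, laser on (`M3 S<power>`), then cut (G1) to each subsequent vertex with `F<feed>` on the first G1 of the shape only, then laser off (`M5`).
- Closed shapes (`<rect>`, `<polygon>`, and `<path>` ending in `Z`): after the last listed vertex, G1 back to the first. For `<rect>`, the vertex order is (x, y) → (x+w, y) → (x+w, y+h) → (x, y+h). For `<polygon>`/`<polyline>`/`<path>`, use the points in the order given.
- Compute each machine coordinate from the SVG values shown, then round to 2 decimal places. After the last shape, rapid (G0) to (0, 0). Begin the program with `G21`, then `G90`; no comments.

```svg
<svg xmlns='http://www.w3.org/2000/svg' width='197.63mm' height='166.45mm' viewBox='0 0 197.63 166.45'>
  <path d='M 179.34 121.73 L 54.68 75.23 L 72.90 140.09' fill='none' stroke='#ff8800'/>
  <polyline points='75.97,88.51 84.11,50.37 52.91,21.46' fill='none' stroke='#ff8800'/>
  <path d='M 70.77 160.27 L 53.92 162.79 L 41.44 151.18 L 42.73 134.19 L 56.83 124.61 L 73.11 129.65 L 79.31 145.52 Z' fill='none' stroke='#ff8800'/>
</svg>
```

G21
G90
G0 X179.34 Y44.72
M3 S477
G1 X54.68 Y91.22 F1830
G1 X72.90 Y26.36
M5
G0 X75.97 Y77.94
M3 S477
G1 X84.11 Y116.08 F1830
G1 X52.91 Y144.99
M5
G0 X70.77 Y6.18
M3 S477
G1 X53.92 Y3.66 F1830
G1 X41.44 Y15.27
G1 X42.73 Y32.26
G1 X56.83 Y41.84
G1 X73.11 Y36.80
G1 X79.31 Y20.93
G1 X70.77 Y6.18
M5
G0 X0.00 Y0.00

viewBox `0 0 197.63 166.45` with mm width/height → 1 unit = 1 mm. Flip: y_m = 166.45 − y_svg.

**Shape 1** — `<path>` open polyline, stroke `#ff8800` → score (S477, F1830). Machine vertices: (179.34,44.72) → (54.68,91.22) → (72.90,26.36). Open path.

**Shape 2** — `<polyline>` open polyline, stroke `#ff8800` → score (S477, F1830). Machine vertices: (75.97,77.94) → (84.11,116.08) → (52.91,144.99). Open path.

**Shape 3** — `<path>` regular polygon, stroke `#ff8800` → score (S477, F1830). Machine vertices: (70.77,6.18) → (53.92,3.66) → (41.44,15.27) → (42.73,32.26) → (56.83,41.84) → (73.11,36.80) → (79.31,20.93) → (70.77,6.18). Closed: final G1 returns to the first vertex.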